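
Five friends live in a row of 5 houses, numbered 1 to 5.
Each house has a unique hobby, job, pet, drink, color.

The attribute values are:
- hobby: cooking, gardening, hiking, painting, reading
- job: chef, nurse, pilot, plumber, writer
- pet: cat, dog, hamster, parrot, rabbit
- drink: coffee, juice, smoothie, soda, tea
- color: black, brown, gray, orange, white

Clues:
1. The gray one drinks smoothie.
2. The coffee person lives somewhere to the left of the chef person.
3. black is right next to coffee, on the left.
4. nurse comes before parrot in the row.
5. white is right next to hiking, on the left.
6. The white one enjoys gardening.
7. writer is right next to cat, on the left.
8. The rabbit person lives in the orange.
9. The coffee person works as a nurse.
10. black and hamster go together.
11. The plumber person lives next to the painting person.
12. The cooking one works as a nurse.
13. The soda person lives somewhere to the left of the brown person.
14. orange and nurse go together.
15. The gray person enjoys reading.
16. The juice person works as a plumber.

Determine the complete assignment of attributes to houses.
Solution:

House | Hobby | Job | Pet | Drink | Color
-----------------------------------------
  1   | gardening | writer | dog | soda | white
  2   | hiking | plumber | cat | juice | brown
  3   | painting | pilot | hamster | tea | black
  4   | cooking | nurse | rabbit | coffee | orange
  5   | reading | chef | parrot | smoothie | gray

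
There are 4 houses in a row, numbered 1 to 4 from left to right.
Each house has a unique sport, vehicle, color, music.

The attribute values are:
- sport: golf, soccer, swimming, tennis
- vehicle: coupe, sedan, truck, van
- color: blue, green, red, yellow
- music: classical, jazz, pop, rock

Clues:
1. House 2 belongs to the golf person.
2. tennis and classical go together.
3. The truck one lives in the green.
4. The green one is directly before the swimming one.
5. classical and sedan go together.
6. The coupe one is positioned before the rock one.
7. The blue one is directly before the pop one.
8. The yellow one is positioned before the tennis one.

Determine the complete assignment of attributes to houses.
Solution:

House | Sport | Vehicle | Color | Music
---------------------------------------
  1   | soccer | coupe | blue | jazz
  2   | golf | truck | green | pop
  3   | swimming | van | yellow | rock
  4   | tennis | sedan | red | classical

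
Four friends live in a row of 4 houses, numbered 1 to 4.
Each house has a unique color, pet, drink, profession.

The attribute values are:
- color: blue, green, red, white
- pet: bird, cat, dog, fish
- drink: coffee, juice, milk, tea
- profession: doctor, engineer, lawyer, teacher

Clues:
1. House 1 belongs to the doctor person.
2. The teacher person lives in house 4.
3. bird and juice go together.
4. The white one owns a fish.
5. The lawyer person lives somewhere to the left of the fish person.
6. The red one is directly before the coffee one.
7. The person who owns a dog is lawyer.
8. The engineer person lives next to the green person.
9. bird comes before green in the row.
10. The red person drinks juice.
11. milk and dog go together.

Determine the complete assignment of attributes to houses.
Solution:

House | Color | Pet | Drink | Profession
----------------------------------------
  1   | red | bird | juice | doctor
  2   | blue | cat | coffee | engineer
  3   | green | dog | milk | lawyer
  4   | white | fish | tea | teacher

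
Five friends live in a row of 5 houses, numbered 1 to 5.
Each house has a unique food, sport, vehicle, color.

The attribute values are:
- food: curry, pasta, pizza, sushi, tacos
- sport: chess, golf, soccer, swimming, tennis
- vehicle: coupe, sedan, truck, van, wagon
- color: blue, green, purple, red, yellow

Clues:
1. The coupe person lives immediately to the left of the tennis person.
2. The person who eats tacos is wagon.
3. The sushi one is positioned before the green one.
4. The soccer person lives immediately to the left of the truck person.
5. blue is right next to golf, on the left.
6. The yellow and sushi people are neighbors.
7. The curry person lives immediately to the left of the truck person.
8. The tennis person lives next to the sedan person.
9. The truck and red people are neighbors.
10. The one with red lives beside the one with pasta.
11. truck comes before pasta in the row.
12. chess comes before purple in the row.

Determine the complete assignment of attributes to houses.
Solution:

House | Food | Sport | Vehicle | Color
--------------------------------------
  1   | curry | soccer | coupe | yellow
  2   | sushi | tennis | truck | blue
  3   | pizza | golf | sedan | red
  4   | pasta | chess | van | green
  5   | tacos | swimming | wagon | purple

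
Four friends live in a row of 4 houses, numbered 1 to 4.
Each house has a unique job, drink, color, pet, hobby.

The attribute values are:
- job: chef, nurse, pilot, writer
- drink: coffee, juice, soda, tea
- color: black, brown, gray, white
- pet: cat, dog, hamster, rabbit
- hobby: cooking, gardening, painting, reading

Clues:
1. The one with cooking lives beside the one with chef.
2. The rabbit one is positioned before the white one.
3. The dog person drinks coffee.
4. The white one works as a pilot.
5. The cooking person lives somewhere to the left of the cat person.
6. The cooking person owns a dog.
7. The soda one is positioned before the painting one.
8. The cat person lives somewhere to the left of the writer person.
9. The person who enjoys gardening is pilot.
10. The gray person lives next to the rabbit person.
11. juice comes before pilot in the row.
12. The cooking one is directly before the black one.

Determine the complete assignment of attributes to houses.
Solution:

House | Job | Drink | Color | Pet | Hobby
-----------------------------------------
  1   | nurse | coffee | gray | dog | cooking
  2   | chef | juice | black | rabbit | reading
  3   | pilot | soda | white | cat | gardening
  4   | writer | tea | brown | hamster | painting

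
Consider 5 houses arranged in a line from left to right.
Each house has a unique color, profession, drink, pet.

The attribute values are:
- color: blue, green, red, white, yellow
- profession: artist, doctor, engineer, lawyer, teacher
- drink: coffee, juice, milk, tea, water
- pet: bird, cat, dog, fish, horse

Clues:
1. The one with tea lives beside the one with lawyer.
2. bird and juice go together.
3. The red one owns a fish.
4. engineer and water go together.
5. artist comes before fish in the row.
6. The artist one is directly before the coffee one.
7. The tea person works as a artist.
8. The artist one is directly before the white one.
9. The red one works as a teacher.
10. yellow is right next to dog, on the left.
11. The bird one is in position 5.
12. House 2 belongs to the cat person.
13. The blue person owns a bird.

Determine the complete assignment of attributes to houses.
Solution:

House | Color | Profession | Drink | Pet
----------------------------------------
  1   | green | engineer | water | horse
  2   | yellow | artist | tea | cat
  3   | white | lawyer | coffee | dog
  4   | red | teacher | milk | fish
  5   | blue | doctor | juice | bird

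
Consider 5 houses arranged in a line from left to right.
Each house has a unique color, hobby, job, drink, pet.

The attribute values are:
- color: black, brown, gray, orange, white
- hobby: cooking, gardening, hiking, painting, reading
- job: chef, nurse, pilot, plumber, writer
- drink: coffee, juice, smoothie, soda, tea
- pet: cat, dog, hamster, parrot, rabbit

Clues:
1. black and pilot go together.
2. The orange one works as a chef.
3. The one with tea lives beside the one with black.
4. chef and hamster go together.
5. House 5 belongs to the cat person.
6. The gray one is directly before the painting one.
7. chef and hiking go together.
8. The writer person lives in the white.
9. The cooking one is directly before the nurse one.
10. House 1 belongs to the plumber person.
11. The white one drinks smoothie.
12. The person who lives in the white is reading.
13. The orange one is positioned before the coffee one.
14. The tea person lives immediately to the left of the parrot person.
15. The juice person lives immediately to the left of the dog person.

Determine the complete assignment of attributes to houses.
Solution:

House | Color | Hobby | Job | Drink | Pet
-----------------------------------------
  1   | gray | cooking | plumber | juice | rabbit
  2   | brown | painting | nurse | soda | dog
  3   | orange | hiking | chef | tea | hamster
  4   | black | gardening | pilot | coffee | parrot
  5   | white | reading | writer | smoothie | cat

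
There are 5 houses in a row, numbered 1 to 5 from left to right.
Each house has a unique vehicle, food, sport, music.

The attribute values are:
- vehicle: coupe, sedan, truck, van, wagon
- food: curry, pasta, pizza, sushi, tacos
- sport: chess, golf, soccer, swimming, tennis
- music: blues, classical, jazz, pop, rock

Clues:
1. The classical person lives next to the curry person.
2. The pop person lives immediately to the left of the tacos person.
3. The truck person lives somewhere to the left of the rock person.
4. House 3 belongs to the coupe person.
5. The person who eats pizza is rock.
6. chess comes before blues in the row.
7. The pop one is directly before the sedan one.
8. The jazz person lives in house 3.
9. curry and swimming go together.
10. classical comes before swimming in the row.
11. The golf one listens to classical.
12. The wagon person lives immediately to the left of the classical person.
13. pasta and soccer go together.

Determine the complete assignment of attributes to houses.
Solution:

House | Vehicle | Food | Sport | Music
--------------------------------------
  1   | wagon | sushi | chess | pop
  2   | sedan | tacos | golf | classical
  3   | coupe | curry | swimming | jazz
  4   | truck | pasta | soccer | blues
  5   | van | pizza | tennis | rock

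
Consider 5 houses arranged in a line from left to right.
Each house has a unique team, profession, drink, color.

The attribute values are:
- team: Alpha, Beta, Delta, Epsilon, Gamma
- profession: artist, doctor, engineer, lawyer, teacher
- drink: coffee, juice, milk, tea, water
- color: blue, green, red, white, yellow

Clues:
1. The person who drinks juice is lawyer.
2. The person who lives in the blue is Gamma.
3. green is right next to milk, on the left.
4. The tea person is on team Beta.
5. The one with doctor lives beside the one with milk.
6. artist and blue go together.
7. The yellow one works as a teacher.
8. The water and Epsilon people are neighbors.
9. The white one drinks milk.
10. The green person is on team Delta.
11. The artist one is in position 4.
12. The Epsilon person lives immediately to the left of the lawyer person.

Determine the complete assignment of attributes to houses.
Solution:

House | Team | Profession | Drink | Color
-----------------------------------------
  1   | Delta | doctor | water | green
  2   | Epsilon | engineer | milk | white
  3   | Alpha | lawyer | juice | red
  4   | Gamma | artist | coffee | blue
  5   | Beta | teacher | tea | yellow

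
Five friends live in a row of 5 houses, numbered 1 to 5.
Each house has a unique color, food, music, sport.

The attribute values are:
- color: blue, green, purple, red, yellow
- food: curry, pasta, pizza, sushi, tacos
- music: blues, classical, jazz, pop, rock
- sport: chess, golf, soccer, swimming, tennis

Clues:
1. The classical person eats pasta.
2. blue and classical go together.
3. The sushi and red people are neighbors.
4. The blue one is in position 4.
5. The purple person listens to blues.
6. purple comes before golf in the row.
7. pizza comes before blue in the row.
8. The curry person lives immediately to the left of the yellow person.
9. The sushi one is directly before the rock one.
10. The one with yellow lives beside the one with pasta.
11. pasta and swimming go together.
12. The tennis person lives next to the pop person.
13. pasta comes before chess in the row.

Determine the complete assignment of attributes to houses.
Solution:

House | Color | Food | Music | Sport
------------------------------------
  1   | purple | sushi | blues | soccer
  2   | red | curry | rock | tennis
  3   | yellow | pizza | pop | golf
  4   | blue | pasta | classical | swimming
  5   | green | tacos | jazz | chess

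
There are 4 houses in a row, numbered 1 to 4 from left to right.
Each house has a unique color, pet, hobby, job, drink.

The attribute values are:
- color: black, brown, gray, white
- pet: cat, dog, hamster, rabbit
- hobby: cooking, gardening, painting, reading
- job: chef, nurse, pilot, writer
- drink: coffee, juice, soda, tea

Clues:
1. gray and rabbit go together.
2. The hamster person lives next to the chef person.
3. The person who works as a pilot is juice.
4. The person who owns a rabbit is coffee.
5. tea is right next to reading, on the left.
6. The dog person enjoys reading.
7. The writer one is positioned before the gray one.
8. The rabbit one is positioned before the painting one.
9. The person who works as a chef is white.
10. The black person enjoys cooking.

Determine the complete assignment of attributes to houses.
Solution:

House | Color | Pet | Hobby | Job | Drink
-----------------------------------------
  1   | black | hamster | cooking | writer | tea
  2   | white | dog | reading | chef | soda
  3   | gray | rabbit | gardening | nurse | coffee
  4   | brown | cat | painting | pilot | juice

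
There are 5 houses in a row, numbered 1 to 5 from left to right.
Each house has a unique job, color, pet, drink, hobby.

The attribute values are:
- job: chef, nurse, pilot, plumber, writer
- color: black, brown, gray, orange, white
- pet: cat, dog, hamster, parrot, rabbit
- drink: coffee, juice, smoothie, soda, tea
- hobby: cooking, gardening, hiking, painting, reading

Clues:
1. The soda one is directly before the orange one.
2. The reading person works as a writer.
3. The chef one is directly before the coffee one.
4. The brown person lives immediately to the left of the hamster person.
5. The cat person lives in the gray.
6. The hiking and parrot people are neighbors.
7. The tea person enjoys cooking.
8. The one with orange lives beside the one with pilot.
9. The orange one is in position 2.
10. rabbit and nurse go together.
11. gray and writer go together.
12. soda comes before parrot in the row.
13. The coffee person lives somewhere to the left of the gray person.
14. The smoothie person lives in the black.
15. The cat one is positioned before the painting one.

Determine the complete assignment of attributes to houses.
Solution:

House | Job | Color | Pet | Drink | Hobby
-----------------------------------------
  1   | chef | brown | dog | soda | gardening
  2   | plumber | orange | hamster | coffee | hiking
  3   | pilot | white | parrot | tea | cooking
  4   | writer | gray | cat | juice | reading
  5   | nurse | black | rabbit | smoothie | painting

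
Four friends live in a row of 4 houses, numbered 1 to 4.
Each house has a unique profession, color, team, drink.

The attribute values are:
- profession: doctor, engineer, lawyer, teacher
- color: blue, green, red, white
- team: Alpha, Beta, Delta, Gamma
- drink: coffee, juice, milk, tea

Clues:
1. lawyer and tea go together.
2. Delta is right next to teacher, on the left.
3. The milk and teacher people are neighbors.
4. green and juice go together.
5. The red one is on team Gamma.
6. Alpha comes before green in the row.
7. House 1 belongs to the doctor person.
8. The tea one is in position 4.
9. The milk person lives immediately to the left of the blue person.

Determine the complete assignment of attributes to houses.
Solution:

House | Profession | Color | Team | Drink
-----------------------------------------
  1   | doctor | white | Delta | milk
  2   | teacher | blue | Alpha | coffee
  3   | engineer | green | Beta | juice
  4   | lawyer | red | Gamma | tea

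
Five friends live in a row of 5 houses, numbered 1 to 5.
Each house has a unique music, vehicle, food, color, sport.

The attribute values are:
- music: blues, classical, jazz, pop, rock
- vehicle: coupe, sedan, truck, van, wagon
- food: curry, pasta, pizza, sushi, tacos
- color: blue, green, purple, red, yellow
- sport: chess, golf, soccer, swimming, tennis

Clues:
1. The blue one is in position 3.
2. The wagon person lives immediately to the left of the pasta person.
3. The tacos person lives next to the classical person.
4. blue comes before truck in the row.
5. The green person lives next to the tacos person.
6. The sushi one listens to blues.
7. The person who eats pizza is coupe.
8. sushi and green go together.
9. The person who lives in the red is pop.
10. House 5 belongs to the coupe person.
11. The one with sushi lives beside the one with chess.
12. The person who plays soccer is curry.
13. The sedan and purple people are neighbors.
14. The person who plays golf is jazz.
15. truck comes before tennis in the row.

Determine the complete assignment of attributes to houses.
Solution:

House | Music | Vehicle | Food | Color | Sport
----------------------------------------------
  1   | blues | sedan | sushi | green | swimming
  2   | rock | van | tacos | purple | chess
  3   | classical | wagon | curry | blue | soccer
  4   | jazz | truck | pasta | yellow | golf
  5   | pop | coupe | pizza | red | tennis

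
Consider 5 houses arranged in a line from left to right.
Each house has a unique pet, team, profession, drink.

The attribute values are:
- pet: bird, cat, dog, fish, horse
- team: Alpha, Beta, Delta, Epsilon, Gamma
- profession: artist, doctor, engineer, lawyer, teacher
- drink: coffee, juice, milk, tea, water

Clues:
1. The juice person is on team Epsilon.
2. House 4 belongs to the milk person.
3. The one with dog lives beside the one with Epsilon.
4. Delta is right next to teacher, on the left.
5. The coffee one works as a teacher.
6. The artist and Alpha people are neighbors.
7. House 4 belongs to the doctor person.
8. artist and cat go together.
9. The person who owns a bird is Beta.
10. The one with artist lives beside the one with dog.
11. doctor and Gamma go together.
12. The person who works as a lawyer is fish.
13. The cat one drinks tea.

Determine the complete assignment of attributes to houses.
Solution:

House | Pet | Team | Profession | Drink
---------------------------------------
  1   | cat | Delta | artist | tea
  2   | dog | Alpha | teacher | coffee
  3   | fish | Epsilon | lawyer | juice
  4   | horse | Gamma | doctor | milk
  5   | bird | Beta | engineer | water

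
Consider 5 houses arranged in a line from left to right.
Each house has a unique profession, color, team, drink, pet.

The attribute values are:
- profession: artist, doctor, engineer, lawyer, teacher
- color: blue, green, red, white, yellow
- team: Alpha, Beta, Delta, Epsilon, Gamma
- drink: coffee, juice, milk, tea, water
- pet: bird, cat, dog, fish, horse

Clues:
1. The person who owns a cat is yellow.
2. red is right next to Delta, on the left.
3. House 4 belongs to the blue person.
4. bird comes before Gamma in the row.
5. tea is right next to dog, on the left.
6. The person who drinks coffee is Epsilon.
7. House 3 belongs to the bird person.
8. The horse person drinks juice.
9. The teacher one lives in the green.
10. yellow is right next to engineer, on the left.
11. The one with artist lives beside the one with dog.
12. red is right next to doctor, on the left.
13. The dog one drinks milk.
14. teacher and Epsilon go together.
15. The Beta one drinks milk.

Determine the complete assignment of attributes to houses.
Solution:

House | Profession | Color | Team | Drink | Pet
-----------------------------------------------
  1   | artist | yellow | Alpha | tea | cat
  2   | engineer | red | Beta | milk | dog
  3   | doctor | white | Delta | water | bird
  4   | lawyer | blue | Gamma | juice | horse
  5   | teacher | green | Epsilon | coffee | fish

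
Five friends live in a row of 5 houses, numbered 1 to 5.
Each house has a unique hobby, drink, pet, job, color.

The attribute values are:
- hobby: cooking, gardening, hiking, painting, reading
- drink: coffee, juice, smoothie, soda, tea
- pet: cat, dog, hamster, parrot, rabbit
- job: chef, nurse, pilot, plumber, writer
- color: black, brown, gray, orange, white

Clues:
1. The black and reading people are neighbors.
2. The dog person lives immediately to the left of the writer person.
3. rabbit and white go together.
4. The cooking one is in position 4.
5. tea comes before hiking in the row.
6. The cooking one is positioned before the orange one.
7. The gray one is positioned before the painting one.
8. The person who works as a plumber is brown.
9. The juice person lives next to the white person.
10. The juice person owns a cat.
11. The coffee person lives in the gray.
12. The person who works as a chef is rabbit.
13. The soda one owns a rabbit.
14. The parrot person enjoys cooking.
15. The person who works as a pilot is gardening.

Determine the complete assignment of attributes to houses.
Solution:

House | Hobby | Drink | Pet | Job | Color
-----------------------------------------
  1   | gardening | coffee | dog | pilot | gray
  2   | painting | juice | cat | writer | black
  3   | reading | soda | rabbit | chef | white
  4   | cooking | tea | parrot | plumber | brown
  5   | hiking | smoothie | hamster | nurse | orange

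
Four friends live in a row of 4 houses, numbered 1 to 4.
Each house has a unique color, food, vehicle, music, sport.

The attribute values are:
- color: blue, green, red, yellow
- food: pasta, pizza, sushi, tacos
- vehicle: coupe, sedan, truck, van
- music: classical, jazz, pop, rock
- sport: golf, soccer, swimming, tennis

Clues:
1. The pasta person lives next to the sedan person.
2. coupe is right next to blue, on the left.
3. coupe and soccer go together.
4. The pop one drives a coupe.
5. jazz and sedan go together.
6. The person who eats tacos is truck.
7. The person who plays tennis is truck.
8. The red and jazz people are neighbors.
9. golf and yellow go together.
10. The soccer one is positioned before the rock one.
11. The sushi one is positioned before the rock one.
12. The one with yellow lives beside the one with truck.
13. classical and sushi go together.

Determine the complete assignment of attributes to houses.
Solution:

House | Color | Food | Vehicle | Music | Sport
----------------------------------------------
  1   | red | pasta | coupe | pop | soccer
  2   | blue | pizza | sedan | jazz | swimming
  3   | yellow | sushi | van | classical | golf
  4   | green | tacos | truck | rock | tennis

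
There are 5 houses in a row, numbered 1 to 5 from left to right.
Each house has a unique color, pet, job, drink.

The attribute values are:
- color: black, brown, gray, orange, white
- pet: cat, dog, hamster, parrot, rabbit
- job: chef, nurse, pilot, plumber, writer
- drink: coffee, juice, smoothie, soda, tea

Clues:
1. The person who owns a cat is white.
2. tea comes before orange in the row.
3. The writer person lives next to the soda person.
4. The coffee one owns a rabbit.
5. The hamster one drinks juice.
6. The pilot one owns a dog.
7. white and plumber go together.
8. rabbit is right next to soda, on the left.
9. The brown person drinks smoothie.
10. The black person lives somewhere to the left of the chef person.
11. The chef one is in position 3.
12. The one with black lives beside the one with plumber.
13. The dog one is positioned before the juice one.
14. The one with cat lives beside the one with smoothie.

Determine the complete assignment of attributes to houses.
Solution:

House | Color | Pet | Job | Drink
---------------------------------
  1   | black | rabbit | writer | coffee
  2   | white | cat | plumber | soda
  3   | brown | parrot | chef | smoothie
  4   | gray | dog | pilot | tea
  5   | orange | hamster | nurse | juice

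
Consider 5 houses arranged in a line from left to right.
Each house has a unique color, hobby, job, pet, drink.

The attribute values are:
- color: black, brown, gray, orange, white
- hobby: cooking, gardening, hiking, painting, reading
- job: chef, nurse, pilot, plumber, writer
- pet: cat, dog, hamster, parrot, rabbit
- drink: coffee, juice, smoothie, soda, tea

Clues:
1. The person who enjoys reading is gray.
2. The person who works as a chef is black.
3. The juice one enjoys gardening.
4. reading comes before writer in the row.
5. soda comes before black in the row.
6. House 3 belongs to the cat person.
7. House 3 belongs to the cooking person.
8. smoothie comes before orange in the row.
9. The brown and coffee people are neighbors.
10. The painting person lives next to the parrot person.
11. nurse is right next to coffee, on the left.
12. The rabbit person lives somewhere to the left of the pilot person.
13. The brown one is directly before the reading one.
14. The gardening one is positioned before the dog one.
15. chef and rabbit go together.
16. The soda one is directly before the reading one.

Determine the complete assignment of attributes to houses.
Solution:

House | Color | Hobby | Job | Pet | Drink
-----------------------------------------
  1   | brown | painting | nurse | hamster | soda
  2   | gray | reading | plumber | parrot | coffee
  3   | white | cooking | writer | cat | smoothie
  4   | black | gardening | chef | rabbit | juice
  5   | orange | hiking | pilot | dog | tea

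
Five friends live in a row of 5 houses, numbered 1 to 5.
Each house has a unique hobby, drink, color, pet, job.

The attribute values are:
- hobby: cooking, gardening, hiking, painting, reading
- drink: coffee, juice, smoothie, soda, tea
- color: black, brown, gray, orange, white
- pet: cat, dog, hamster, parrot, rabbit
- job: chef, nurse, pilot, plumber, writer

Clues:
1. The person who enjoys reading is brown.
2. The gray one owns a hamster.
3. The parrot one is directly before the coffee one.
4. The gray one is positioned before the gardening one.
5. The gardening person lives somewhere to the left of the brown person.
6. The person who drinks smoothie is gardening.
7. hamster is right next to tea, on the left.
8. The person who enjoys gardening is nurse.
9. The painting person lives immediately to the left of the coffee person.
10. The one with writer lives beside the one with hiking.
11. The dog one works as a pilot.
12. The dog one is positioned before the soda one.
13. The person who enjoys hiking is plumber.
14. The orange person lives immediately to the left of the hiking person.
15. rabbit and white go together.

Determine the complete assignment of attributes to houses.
Solution:

House | Hobby | Drink | Color | Pet | Job
-----------------------------------------
  1   | painting | juice | orange | parrot | writer
  2   | hiking | coffee | gray | hamster | plumber
  3   | cooking | tea | black | dog | pilot
  4   | gardening | smoothie | white | rabbit | nurse
  5   | reading | soda | brown | cat | chef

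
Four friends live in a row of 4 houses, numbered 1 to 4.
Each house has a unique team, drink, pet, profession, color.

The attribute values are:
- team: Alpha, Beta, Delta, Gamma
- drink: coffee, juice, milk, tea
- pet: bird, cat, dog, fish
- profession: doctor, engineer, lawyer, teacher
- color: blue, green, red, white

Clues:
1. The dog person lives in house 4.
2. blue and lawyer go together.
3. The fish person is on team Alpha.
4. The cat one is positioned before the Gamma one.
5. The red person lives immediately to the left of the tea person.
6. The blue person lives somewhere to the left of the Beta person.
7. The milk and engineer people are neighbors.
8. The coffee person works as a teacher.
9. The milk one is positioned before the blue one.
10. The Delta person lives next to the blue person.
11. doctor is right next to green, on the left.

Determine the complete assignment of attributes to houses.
Solution:

House | Team | Drink | Pet | Profession | Color
-----------------------------------------------
  1   | Alpha | milk | fish | doctor | red
  2   | Delta | tea | cat | engineer | green
  3   | Gamma | juice | bird | lawyer | blue
  4   | Beta | coffee | dog | teacher | white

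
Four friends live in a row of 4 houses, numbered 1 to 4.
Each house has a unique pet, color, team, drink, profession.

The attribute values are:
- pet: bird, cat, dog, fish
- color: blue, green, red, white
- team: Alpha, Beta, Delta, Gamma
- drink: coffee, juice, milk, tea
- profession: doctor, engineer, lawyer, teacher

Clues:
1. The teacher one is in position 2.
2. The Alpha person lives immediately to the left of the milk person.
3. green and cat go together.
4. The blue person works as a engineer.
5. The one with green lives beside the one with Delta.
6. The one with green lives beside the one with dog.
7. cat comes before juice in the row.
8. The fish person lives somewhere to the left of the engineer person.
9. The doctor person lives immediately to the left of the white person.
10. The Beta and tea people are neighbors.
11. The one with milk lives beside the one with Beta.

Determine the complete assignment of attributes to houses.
Solution:

House | Pet | Color | Team | Drink | Profession
-----------------------------------------------
  1   | cat | green | Alpha | coffee | doctor
  2   | dog | white | Delta | milk | teacher
  3   | fish | red | Beta | juice | lawyer
  4   | bird | blue | Gamma | tea | engineer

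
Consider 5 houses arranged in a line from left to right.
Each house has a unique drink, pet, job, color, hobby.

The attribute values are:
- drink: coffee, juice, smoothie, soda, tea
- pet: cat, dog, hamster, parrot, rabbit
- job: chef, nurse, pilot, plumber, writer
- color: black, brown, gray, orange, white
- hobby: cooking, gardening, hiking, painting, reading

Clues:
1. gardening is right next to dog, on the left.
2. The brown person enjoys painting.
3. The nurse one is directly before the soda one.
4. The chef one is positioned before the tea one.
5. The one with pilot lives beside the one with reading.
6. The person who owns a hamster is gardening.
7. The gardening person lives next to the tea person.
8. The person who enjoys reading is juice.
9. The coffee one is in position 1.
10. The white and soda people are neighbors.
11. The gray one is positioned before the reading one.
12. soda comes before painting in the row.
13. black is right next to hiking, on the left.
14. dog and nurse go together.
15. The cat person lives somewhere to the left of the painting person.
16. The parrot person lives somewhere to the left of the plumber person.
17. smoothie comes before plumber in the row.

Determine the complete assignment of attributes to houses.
Solution:

House | Drink | Pet | Job | Color | Hobby
-----------------------------------------
  1   | coffee | hamster | chef | black | gardening
  2   | tea | dog | nurse | white | hiking
  3   | soda | cat | writer | gray | cooking
  4   | smoothie | parrot | pilot | brown | painting
  5   | juice | rabbit | plumber | orange | reading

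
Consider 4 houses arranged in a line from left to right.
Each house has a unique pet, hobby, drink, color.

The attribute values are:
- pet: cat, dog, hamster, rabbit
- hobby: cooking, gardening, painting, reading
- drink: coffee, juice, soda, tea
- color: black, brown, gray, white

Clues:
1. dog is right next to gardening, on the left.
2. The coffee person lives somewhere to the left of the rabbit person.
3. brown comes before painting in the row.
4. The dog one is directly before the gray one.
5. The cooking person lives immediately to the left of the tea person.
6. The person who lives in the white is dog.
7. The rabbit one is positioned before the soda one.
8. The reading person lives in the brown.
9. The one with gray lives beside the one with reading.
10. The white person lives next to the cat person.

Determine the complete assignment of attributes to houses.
Solution:

House | Pet | Hobby | Drink | Color
-----------------------------------
  1   | dog | cooking | coffee | white
  2   | cat | gardening | tea | gray
  3   | rabbit | reading | juice | brown
  4   | hamster | painting | soda | black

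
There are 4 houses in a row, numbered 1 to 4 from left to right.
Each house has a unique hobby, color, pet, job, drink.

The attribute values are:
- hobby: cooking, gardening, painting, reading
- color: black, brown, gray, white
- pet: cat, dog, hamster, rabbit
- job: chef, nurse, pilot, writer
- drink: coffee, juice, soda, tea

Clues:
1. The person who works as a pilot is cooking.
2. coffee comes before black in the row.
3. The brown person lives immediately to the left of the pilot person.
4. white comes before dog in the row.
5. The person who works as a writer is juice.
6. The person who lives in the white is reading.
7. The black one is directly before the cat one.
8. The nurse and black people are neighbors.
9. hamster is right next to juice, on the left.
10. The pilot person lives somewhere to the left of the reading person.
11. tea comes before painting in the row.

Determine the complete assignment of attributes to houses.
Solution:

House | Hobby | Color | Pet | Job | Drink
-----------------------------------------
  1   | gardening | brown | rabbit | nurse | coffee
  2   | cooking | black | hamster | pilot | tea
  3   | reading | white | cat | writer | juice
  4   | painting | gray | dog | chef | soda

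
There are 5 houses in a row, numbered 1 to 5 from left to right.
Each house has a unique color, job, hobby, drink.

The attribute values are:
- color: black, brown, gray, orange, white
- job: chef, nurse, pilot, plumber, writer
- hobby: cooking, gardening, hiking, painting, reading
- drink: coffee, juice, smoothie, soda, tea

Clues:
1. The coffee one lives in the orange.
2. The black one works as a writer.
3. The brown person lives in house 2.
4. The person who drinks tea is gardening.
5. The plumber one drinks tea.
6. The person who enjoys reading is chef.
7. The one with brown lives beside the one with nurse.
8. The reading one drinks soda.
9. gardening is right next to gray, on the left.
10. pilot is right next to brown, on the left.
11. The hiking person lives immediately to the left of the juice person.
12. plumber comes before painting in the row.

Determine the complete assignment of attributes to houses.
Solution:

House | Color | Job | Hobby | Drink
-----------------------------------
  1   | orange | pilot | cooking | coffee
  2   | brown | plumber | gardening | tea
  3   | gray | nurse | hiking | smoothie
  4   | black | writer | painting | juice
  5   | white | chef | reading | soda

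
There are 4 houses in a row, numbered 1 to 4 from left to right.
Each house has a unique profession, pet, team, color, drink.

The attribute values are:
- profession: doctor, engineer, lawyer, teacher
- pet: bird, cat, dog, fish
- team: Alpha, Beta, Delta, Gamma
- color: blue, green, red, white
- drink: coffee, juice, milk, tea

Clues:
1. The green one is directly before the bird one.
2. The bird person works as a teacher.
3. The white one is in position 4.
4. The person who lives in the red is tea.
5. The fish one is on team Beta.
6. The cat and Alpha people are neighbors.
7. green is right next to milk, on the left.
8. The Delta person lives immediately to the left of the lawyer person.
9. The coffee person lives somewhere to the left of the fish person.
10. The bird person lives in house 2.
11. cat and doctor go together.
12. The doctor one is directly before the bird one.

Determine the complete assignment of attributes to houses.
Solution:

House | Profession | Pet | Team | Color | Drink
-----------------------------------------------
  1   | doctor | cat | Gamma | green | coffee
  2   | teacher | bird | Alpha | blue | milk
  3   | engineer | dog | Delta | red | tea
  4   | lawyer | fish | Beta | white | juice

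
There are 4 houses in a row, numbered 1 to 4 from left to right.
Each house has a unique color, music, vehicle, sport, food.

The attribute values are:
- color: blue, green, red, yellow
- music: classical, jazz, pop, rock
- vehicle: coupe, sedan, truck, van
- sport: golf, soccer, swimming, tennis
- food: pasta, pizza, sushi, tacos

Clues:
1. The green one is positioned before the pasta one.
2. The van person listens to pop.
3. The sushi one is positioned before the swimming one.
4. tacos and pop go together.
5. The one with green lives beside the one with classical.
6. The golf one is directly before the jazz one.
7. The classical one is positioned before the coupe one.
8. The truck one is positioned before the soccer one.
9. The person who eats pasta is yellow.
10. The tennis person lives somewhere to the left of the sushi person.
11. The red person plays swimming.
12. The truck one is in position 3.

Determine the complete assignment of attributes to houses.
Solution:

House | Color | Music | Vehicle | Sport | Food
----------------------------------------------
  1   | green | pop | van | tennis | tacos
  2   | blue | classical | sedan | golf | sushi
  3   | red | jazz | truck | swimming | pizza
  4   | yellow | rock | coupe | soccer | pasta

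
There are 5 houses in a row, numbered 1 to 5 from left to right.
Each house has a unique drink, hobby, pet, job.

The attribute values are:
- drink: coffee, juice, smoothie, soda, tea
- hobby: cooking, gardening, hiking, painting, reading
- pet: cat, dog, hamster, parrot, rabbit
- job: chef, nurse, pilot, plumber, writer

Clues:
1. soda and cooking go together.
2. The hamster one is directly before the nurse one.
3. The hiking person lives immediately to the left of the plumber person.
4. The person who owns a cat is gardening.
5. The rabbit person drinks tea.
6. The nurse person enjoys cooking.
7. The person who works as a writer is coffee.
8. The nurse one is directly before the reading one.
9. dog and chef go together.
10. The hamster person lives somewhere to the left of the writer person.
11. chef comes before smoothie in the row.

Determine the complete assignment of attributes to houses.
Solution:

House | Drink | Hobby | Pet | Job
---------------------------------
  1   | juice | hiking | dog | chef
  2   | smoothie | painting | hamster | plumber
  3   | soda | cooking | parrot | nurse
  4   | tea | reading | rabbit | pilot
  5   | coffee | gardening | cat | writer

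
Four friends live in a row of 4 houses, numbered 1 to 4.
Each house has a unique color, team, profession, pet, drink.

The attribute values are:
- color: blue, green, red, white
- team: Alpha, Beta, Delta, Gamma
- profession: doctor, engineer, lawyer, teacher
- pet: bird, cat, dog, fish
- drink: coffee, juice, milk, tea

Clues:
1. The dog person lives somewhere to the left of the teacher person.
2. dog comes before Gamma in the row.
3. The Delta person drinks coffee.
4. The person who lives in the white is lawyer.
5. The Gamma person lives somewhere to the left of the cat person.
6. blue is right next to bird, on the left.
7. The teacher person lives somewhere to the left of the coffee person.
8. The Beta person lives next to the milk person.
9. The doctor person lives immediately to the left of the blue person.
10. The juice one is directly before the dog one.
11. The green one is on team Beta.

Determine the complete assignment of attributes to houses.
Solution:

House | Color | Team | Profession | Pet | Drink
-----------------------------------------------
  1   | green | Beta | doctor | fish | juice
  2   | blue | Alpha | engineer | dog | milk
  3   | red | Gamma | teacher | bird | tea
  4   | white | Delta | lawyer | cat | coffee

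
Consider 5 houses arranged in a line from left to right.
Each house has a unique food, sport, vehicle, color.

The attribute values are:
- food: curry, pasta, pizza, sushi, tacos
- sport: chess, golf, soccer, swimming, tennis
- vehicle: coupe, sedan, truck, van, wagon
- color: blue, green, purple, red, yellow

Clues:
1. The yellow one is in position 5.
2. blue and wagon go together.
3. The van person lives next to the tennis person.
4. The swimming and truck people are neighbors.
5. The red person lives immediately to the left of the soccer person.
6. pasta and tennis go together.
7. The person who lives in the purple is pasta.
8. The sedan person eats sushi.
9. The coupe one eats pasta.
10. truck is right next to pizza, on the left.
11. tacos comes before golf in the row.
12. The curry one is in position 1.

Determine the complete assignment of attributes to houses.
Solution:

House | Food | Sport | Vehicle | Color
--------------------------------------
  1   | curry | swimming | wagon | blue
  2   | tacos | chess | truck | red
  3   | pizza | soccer | van | green
  4   | pasta | tennis | coupe | purple
  5   | sushi | golf | sedan | yellow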